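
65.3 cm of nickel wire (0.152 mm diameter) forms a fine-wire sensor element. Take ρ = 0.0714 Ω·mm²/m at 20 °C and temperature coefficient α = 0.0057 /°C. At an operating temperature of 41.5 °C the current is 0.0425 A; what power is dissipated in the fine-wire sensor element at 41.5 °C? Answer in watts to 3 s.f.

0.00521 W

ρ = 0.0714 Ω·mm²/m = 7.14×10^-8 Ω·m
A = π(d/2)² = π(7.6000e-05 m)² = 1.815e-08 m²
R₍20₎ = ρL/A = (7.14×10^-8)(0.653)/(1.815e-08) = 2.569 Ω
R₍41.5₎ = R₍20₎(1 + αΔT) = 2.569 × (1 + 0.0057×21.5) = 2.884 Ω
P = I²R = (0.0425)² × 2.884 = 0.00521 W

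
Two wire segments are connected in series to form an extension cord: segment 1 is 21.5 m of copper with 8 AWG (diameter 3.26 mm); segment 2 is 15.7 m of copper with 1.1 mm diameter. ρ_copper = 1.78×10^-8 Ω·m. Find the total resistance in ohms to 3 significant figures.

Segment 1: A = π(3.26/2 mm)² = π(1.6300e-03 m)² = 8.347e-06 m²
R₁ = ρL/A = (1.78×10^-8)(21.5)/(8.347e-06) = 0.04585 Ω
Segment 2: A = π(d/2)² = π(5.5000e-04 m)² = 9.503e-07 m²
R₂ = (1.78×10^-8)(15.7)/(9.503e-07) = 0.2941 Ω
R = R₁ + R₂ = 0.340 Ω

0.340 Ω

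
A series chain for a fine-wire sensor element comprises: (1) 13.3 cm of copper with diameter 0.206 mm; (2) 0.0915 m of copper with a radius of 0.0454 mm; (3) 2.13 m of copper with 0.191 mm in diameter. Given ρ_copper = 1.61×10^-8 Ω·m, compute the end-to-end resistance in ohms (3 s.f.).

Seg 1: A = π(d/2)² = π(1.0300e-04 m)² = 3.333e-08 m²
R_1 = (1.61×10^-8)(0.133)/(3.333e-08) = 0.06425 Ω
Seg 2: A = πr² = π(4.5400e-05 m)² = 6.475e-09 m²
R_2 = (1.61×10^-8)(0.0915)/(6.475e-09) = 0.2275 Ω
Seg 3: A = π(d/2)² = π(9.5500e-05 m)² = 2.865e-08 m²
R_3 = (1.61×10^-8)(2.13)/(2.865e-08) = 1.197 Ω
R_total = R_1 + R_2 + R_3 = 1.49 Ω

1.49 Ω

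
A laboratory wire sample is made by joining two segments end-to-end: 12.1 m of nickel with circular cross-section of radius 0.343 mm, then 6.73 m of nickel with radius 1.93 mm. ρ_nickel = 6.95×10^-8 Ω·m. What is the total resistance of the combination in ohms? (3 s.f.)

2.32 Ω

Segment 1: A = πr² = π(3.4300e-04 m)² = 3.696e-07 m²
R₁ = ρL/A = (6.95×10^-8)(12.1)/(3.696e-07) = 2.275 Ω
Segment 2: A = πr² = π(1.9300e-03 m)² = 1.170e-05 m²
R₂ = (6.95×10^-8)(6.73)/(1.170e-05) = 0.03997 Ω
R = R₁ + R₂ = 2.32 Ω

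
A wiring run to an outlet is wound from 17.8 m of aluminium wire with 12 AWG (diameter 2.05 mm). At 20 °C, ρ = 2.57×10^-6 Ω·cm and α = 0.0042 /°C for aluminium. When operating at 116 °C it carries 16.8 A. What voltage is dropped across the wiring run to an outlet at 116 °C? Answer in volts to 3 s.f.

ρ = 2.57×10^-6 Ω·cm = 2.57×10^-8 Ω·m
A = π(2.05/2 mm)² = π(1.0250e-03 m)² = 3.301e-06 m²
R₍20₎ = ρL/A = (2.57×10^-8)(17.8)/(3.301e-06) = 0.1386 Ω
R₍116₎ = R₍20₎(1 + αΔT) = 0.1386 × (1 + 0.0042×96) = 0.1945 Ω
V = IR = 16.8 × 0.1945 = 3.27 V

3.27 V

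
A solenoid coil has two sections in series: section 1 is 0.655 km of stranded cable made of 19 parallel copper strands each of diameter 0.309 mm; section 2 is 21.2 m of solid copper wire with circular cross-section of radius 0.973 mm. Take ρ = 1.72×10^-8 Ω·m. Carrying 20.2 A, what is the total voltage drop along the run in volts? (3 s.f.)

162 V

Section 1: A_strand = π(1.5450e-04)² = 7.499e-08 m²; R₁ = ρL/(N·A_s) = (1.72×10^-8)(655)/(19×7.499e-08) = 7.907 Ω
Section 2: A = πr² = π(9.7300e-04 m)² = 2.974e-06 m²
R₂ = (1.72×10^-8)(21.2)/(2.974e-06) = 0.1226 Ω
R = R₁ + R₂ = 8.03 Ω
V = IR = 20.2 × 8.03 = 162 V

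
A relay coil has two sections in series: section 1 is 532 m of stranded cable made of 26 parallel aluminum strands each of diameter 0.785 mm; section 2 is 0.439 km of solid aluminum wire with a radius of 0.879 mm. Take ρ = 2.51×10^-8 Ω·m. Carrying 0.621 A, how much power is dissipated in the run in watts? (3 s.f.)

2.16 W

Section 1: A_strand = π(3.9250e-04)² = 4.840e-07 m²; R₁ = ρL/(N·A_s) = (2.51×10^-8)(532)/(26×4.840e-07) = 1.061 Ω
Section 2: A = πr² = π(8.7900e-04 m)² = 2.427e-06 m²
R₂ = (2.51×10^-8)(439)/(2.427e-06) = 4.54 Ω
R = R₁ + R₂ = 5.601 Ω
P = I²R = (0.621)² × 5.601 = 2.16 W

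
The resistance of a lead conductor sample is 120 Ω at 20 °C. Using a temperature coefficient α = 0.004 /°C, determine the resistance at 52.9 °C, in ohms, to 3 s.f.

ΔT = 52.9 − 20 = 32.9 °C
R = R₀(1 + αΔT) = 120 × (1 + 0.004×32.9) = 120 × 1.132 = 136 Ω

136 Ω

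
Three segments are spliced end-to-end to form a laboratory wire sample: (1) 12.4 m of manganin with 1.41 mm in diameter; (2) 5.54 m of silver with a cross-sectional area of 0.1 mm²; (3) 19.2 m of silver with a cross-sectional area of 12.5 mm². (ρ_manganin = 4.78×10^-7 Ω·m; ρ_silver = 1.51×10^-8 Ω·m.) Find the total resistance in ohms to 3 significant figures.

Seg 1: A = π(d/2)² = π(7.0500e-04 m)² = 1.561e-06 m²
R_1 = (4.78×10^-7)(12.4)/(1.561e-06) = 3.796 Ω
Seg 2: A = 0.1 mm² = 1.000e-07 m²
R_2 = (1.51×10^-8)(5.54)/(1.000e-07) = 0.8365 Ω
Seg 3: A = 12.5 mm² = 1.250e-05 m²
R_3 = (1.51×10^-8)(19.2)/(1.250e-05) = 0.02319 Ω
R_total = R_1 + R_2 + R_3 = 4.66 Ω

4.66 Ω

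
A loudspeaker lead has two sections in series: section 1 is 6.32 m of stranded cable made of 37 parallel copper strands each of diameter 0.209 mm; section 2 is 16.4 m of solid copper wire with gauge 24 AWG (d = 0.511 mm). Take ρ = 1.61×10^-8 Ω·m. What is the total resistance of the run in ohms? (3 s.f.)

Section 1: A_strand = π(1.0450e-04)² = 3.431e-08 m²; R₁ = ρL/(N·A_s) = (1.61×10^-8)(6.32)/(37×3.431e-08) = 0.08016 Ω
Section 2: A = π(0.511/2 mm)² = π(2.5550e-04 m)² = 2.051e-07 m²
R₂ = (1.61×10^-8)(16.4)/(2.051e-07) = 1.287 Ω
R = R₁ + R₂ = 1.37 Ω

1.37 Ω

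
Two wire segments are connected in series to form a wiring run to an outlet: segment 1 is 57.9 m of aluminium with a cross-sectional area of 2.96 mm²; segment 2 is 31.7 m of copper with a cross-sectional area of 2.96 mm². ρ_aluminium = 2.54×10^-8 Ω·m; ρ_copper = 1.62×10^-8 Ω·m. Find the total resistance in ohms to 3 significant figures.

0.670 Ω

Segment 1: A = 2.96 mm² = 2.960e-06 m²
R₁ = ρL/A = (2.54×10^-8)(57.9)/(2.960e-06) = 0.4968 Ω
R₂ = (1.62×10^-8)(31.7)/(2.960e-06) = 0.1735 Ω
R = R₁ + R₂ = 0.670 Ω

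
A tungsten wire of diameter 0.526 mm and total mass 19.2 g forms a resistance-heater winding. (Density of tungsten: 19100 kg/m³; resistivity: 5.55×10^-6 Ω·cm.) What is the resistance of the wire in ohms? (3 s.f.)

1.18 Ω

ρ = 5.55×10^-6 Ω·cm = 5.55×10^-8 Ω·m
A = π(d/2)² = π(2.6300e-04 m)² = 2.1730e-07 m²
L = m/(density·A) = 0.0192/(19100×2.1730e-07) = 4.626 m
R = ρL/A = (5.55×10^-8)(4.626)/(2.1730e-07) = 1.18 Ω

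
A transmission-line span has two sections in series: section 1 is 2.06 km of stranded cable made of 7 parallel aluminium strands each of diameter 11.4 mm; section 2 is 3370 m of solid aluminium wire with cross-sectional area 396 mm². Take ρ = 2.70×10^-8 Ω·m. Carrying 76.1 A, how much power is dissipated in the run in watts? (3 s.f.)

Section 1: A_strand = π(5.7000e-03)² = 1.021e-04 m²; R₁ = ρL/(N·A_s) = (2.70×10^-8)(2060)/(7×1.021e-04) = 0.07785 Ω
Section 2: A = 396 mm² = 3.960e-04 m²
R₂ = (2.70×10^-8)(3370)/(3.960e-04) = 0.2298 Ω
R = R₁ + R₂ = 0.3076 Ω
P = I²R = (76.1)² × 0.3076 = 1780 W

1780 W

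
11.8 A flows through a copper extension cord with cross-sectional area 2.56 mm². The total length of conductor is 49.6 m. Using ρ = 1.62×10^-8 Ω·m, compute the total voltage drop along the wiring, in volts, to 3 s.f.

3.70 V

A = 2.56 mm² = 2.560e-06 m²
R = ρL/A = (1.62×10^-8)(49.6)/(2.560e-06) = 0.3139 Ω
V = IR = 11.8 × 0.3139 = 3.70 V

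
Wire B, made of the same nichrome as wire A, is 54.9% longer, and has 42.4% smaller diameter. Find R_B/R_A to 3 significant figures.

R ∝ L/d², so R_B/R_A = (1 + 54.9/100) × (1 − 42.4/100)⁻²
= 1.549 × 3.014 = 4.67

4.67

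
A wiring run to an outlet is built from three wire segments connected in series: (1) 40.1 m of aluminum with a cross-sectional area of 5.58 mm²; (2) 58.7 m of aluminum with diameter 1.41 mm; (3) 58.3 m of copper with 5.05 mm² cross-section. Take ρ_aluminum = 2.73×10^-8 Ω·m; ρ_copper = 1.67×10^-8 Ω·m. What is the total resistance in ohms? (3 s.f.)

1.42 Ω

Seg 1: A = 5.58 mm² = 5.580e-06 m²
R_1 = (2.73×10^-8)(40.1)/(5.580e-06) = 0.1962 Ω
Seg 2: A = π(d/2)² = π(7.0500e-04 m)² = 1.561e-06 m²
R_2 = (2.73×10^-8)(58.7)/(1.561e-06) = 1.026 Ω
Seg 3: A = 5.05 mm² = 5.050e-06 m²
R_3 = (1.67×10^-8)(58.3)/(5.050e-06) = 0.1928 Ω
R_total = R_1 + R_2 + R_3 = 1.42 Ω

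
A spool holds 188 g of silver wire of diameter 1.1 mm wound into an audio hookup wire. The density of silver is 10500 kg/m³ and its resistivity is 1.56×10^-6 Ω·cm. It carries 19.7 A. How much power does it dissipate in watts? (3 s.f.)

ρ = 1.56×10^-6 Ω·cm = 1.56×10^-8 Ω·m
A = π(d/2)² = π(5.5000e-04 m)² = 9.5033e-07 m²
L = m/(density·A) = 0.188/(10500×9.5033e-07) = 18.84 m
R = ρL/A = (1.56×10^-8)(18.84)/(9.5033e-07) = 0.3093 Ω
P = I²R = (19.7)² × 0.3093 = 120 W

120 W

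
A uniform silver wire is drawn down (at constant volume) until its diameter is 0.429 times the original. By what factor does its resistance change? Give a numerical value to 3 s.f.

29.5

Volume constant ⇒ L' = L/r² with r = 0.429. R' = ρL'/A' = ρ(L/r²)/(πr²d₀²/4) = R/r⁴.
Factor = 29.5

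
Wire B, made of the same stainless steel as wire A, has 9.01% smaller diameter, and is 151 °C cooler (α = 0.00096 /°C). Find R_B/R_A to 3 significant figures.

1.03

R ∝ ρL/d² with ρ ∝ (1+αΔT), so R_B/R_A = (1 − 9.01/100)⁻² × (1 − 0.00096×151)
= 1.208 × 0.855 = 1.03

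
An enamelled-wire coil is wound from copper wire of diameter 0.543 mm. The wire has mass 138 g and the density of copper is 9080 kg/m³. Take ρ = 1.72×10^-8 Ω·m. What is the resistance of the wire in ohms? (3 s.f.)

4.87 Ω

A = π(d/2)² = π(2.7150e-04 m)² = 2.3157e-07 m²
L = m/(density·A) = 0.138/(9080×2.3157e-07) = 65.63 m
R = ρL/A = (1.72×10^-8)(65.63)/(2.3157e-07) = 4.87 Ω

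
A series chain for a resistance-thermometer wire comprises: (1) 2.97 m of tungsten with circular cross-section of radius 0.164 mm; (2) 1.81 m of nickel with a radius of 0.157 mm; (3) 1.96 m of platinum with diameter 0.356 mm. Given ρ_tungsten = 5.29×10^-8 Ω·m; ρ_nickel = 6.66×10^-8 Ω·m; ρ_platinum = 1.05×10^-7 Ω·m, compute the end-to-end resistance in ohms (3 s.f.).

Seg 1: A = πr² = π(1.6400e-04 m)² = 8.450e-08 m²
R_1 = (5.29×10^-8)(2.97)/(8.450e-08) = 1.859 Ω
Seg 2: A = πr² = π(1.5700e-04 m)² = 7.744e-08 m²
R_2 = (6.66×10^-8)(1.81)/(7.744e-08) = 1.557 Ω
Seg 3: A = π(d/2)² = π(1.7800e-04 m)² = 9.954e-08 m²
R_3 = (1.05×10^-7)(1.96)/(9.954e-08) = 2.068 Ω
R_total = R_1 + R_2 + R_3 = 5.48 Ω

5.48 Ω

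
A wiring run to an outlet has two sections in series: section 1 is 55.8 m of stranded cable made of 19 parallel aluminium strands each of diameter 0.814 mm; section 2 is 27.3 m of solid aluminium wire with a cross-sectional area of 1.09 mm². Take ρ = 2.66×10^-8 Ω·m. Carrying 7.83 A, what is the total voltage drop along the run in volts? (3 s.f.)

Section 1: A_strand = π(4.0700e-04)² = 5.204e-07 m²; R₁ = ρL/(N·A_s) = (2.66×10^-8)(55.8)/(19×5.204e-07) = 0.1501 Ω
Section 2: A = 1.09 mm² = 1.090e-06 m²
R₂ = (2.66×10^-8)(27.3)/(1.090e-06) = 0.6662 Ω
R = R₁ + R₂ = 0.8163 Ω
V = IR = 7.83 × 0.8163 = 6.39 V

6.39 V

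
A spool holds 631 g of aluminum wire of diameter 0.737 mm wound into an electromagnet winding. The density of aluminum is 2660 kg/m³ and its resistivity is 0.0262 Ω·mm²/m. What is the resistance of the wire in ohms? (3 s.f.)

ρ = 0.0262 Ω·mm²/m = 2.62×10^-8 Ω·m
A = π(d/2)² = π(3.6850e-04 m)² = 4.2660e-07 m²
L = m/(density·A) = 0.631/(2660×4.2660e-07) = 556.1 m
R = ρL/A = (2.62×10^-8)(556.1)/(4.2660e-07) = 34.2 Ω

34.2 Ω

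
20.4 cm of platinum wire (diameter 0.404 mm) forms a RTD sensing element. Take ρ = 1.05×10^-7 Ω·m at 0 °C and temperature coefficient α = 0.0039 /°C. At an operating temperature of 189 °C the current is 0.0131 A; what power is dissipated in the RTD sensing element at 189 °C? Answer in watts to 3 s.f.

A = π(d/2)² = π(2.0200e-04 m)² = 1.282e-07 m²
R₍0₎ = ρL/A = (1.05×10^-7)(0.204)/(1.282e-07) = 0.1671 Ω
R₍189₎ = R₍0₎(1 + αΔT) = 0.1671 × (1 + 0.0039×189) = 0.2903 Ω
P = I²R = (0.0131)² × 0.2903 = 4.98×10^-5 W

4.98×10^-5 W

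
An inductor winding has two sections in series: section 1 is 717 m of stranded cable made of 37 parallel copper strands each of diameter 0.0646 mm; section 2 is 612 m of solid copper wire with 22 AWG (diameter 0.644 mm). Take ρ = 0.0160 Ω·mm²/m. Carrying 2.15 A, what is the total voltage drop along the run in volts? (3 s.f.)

ρ = 0.0160 Ω·mm²/m = 1.60×10^-8 Ω·m
Section 1: A_strand = π(3.2300e-05)² = 3.278e-09 m²; R₁ = ρL/(N·A_s) = (1.60×10^-8)(717)/(37×3.278e-09) = 94.6 Ω
Section 2: A = π(0.644/2 mm)² = π(3.2200e-04 m)² = 3.257e-07 m²
R₂ = (1.60×10^-8)(612)/(3.257e-07) = 30.06 Ω
R = R₁ + R₂ = 124.7 Ω
V = IR = 2.15 × 124.7 = 268 V

268 V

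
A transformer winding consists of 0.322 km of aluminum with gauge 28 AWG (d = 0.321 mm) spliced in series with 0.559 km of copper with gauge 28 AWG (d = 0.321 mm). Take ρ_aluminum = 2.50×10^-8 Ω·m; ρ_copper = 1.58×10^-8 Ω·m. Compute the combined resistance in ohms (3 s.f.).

Segment 1: A = π(0.321/2 mm)² = π(1.6050e-04 m)² = 8.093e-08 m²
R₁ = ρL/A = (2.50×10^-8)(322)/(8.093e-08) = 99.47 Ω
R₂ = (1.58×10^-8)(559)/(8.093e-08) = 109.1 Ω
R = R₁ + R₂ = 209 Ω

209 Ω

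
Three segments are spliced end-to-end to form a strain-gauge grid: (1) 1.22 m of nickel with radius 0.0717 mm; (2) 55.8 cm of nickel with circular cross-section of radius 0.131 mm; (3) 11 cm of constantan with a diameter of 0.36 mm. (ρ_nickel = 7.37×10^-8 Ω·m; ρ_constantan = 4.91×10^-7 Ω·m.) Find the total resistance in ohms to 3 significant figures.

6.86 Ω

Seg 1: A = πr² = π(7.1700e-05 m)² = 1.615e-08 m²
R_1 = (7.37×10^-8)(1.22)/(1.615e-08) = 5.567 Ω
Seg 2: A = πr² = π(1.3100e-04 m)² = 5.391e-08 m²
R_2 = (7.37×10^-8)(0.558)/(5.391e-08) = 0.7628 Ω
Seg 3: A = π(d/2)² = π(1.8000e-04 m)² = 1.018e-07 m²
R_3 = (4.91×10^-7)(0.11)/(1.018e-07) = 0.5306 Ω
R_total = R_1 + R_2 + R_3 = 6.86 Ω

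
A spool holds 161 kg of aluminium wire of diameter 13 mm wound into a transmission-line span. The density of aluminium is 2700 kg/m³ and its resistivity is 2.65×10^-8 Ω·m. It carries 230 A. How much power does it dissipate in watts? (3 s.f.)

4740 W

A = π(d/2)² = π(6.5000e-03 m)² = 1.3273e-04 m²
L = m/(density·A) = 161/(2700×1.3273e-04) = 449.2 m
R = ρL/A = (2.65×10^-8)(449.2)/(1.3273e-04) = 0.08969 Ω
P = I²R = (230)² × 0.08969 = 4740 W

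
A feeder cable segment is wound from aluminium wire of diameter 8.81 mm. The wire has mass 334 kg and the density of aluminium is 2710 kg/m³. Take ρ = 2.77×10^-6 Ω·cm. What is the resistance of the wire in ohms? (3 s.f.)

ρ = 2.77×10^-6 Ω·cm = 2.77×10^-8 Ω·m
A = π(d/2)² = π(4.4050e-03 m)² = 6.0960e-05 m²
L = m/(density·A) = 334/(2710×6.0960e-05) = 2022 m
R = ρL/A = (2.77×10^-8)(2022)/(6.0960e-05) = 0.919 Ω

0.919 Ω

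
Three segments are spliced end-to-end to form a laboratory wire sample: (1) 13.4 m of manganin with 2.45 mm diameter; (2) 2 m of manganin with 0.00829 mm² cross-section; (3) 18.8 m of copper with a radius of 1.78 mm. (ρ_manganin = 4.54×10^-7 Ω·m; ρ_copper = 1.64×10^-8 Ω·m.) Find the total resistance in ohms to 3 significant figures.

Seg 1: A = π(d/2)² = π(1.2250e-03 m)² = 4.714e-06 m²
R_1 = (4.54×10^-7)(13.4)/(4.714e-06) = 1.29 Ω
Seg 2: A = 0.00829 mm² = 8.290e-09 m²
R_2 = (4.54×10^-7)(2)/(8.290e-09) = 109.5 Ω
Seg 3: A = πr² = π(1.7800e-03 m)² = 9.954e-06 m²
R_3 = (1.64×10^-8)(18.8)/(9.954e-06) = 0.03098 Ω
R_total = R_1 + R_2 + R_3 = 111 Ω

111 Ω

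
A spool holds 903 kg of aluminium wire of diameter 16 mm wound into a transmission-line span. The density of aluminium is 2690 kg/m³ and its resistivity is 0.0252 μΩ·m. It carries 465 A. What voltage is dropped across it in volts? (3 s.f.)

ρ = 0.0252 μΩ·m = 2.52×10^-8 Ω·m
A = π(d/2)² = π(8.0000e-03 m)² = 2.0106e-04 m²
L = m/(density·A) = 903/(2690×2.0106e-04) = 1670 m
R = ρL/A = (2.52×10^-8)(1670)/(2.0106e-04) = 0.2093 Ω
V = IR = 465 × 0.2093 = 97.3 V

97.3 V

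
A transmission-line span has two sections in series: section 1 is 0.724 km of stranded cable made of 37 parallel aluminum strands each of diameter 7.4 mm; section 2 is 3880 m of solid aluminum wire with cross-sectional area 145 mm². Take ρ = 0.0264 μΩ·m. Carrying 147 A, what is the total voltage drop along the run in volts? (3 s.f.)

ρ = 0.0264 μΩ·m = 2.64×10^-8 Ω·m
Section 1: A_strand = π(3.7000e-03)² = 4.301e-05 m²; R₁ = ρL/(N·A_s) = (2.64×10^-8)(724)/(37×4.301e-05) = 0.01201 Ω
Section 2: A = 145 mm² = 1.450e-04 m²
R₂ = (2.64×10^-8)(3880)/(1.450e-04) = 0.7064 Ω
R = R₁ + R₂ = 0.7184 Ω
V = IR = 147 × 0.7184 = 106 V

106 V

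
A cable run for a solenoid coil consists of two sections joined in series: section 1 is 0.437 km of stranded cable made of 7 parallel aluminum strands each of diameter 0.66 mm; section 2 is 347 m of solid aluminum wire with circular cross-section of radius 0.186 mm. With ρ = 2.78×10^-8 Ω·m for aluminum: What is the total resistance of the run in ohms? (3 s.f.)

93.8 Ω

Section 1: A_strand = π(3.3000e-04)² = 3.421e-07 m²; R₁ = ρL/(N·A_s) = (2.78×10^-8)(437)/(7×3.421e-07) = 5.073 Ω
Section 2: A = πr² = π(1.8600e-04 m)² = 1.087e-07 m²
R₂ = (2.78×10^-8)(347)/(1.087e-07) = 88.76 Ω
R = R₁ + R₂ = 93.8 Ω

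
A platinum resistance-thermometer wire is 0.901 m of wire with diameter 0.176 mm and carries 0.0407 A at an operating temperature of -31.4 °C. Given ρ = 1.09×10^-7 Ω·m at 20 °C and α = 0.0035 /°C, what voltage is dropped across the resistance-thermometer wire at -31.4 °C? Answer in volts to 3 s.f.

A = π(d/2)² = π(8.8000e-05 m)² = 2.433e-08 m²
R₍20₎ = ρL/A = (1.09×10^-7)(0.901)/(2.433e-08) = 4.037 Ω
R₍-31.4₎ = R₍20₎(1 + αΔT) = 4.037 × (1 + 0.0035×-51.4) = 3.311 Ω
V = IR = 0.0407 × 3.311 = 0.135 V

0.135 V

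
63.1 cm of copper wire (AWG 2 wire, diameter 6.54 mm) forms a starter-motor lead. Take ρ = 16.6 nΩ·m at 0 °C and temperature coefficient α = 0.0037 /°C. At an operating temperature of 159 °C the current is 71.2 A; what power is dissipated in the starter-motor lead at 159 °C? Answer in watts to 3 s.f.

ρ = 16.6 nΩ·m = 1.66×10^-8 Ω·m
A = π(6.54/2 mm)² = π(3.2700e-03 m)² = 3.359e-05 m²
R₍0₎ = ρL/A = (1.66×10^-8)(0.631)/(3.359e-05) = 3.118×10^-4 Ω
R₍159₎ = R₍0₎(1 + αΔT) = 3.118×10^-4 × (1 + 0.0037×159) = 4.953×10^-4 Ω
P = I²R = (71.2)² × 4.953×10^-4 = 2.51 W

2.51 W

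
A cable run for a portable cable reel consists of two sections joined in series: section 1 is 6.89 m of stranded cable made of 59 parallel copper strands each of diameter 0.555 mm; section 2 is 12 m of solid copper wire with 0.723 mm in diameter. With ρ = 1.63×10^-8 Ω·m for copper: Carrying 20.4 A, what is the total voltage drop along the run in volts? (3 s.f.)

9.88 V

Section 1: A_strand = π(2.7750e-04)² = 2.419e-07 m²; R₁ = ρL/(N·A_s) = (1.63×10^-8)(6.89)/(59×2.419e-07) = 0.007868 Ω
Section 2: A = π(d/2)² = π(3.6150e-04 m)² = 4.106e-07 m²
R₂ = (1.63×10^-8)(12)/(4.106e-07) = 0.4764 Ω
R = R₁ + R₂ = 0.4843 Ω
V = IR = 20.4 × 0.4843 = 9.88 V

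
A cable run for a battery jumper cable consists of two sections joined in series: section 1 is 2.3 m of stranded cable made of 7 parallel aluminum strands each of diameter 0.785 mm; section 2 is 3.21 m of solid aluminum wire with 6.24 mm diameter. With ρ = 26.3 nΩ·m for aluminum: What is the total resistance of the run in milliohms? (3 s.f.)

20.6 mΩ

ρ = 26.3 nΩ·m = 2.63×10^-8 Ω·m
Section 1: A_strand = π(3.9250e-04)² = 4.840e-07 m²; R₁ = ρL/(N·A_s) = (2.63×10^-8)(2.3)/(7×4.840e-07) = 0.01785 Ω
Section 2: A = π(d/2)² = π(3.1200e-03 m)² = 3.058e-05 m²
R₂ = (2.63×10^-8)(3.21)/(3.058e-05) = 0.002761 Ω
R = R₁ + R₂ = 20.6 mΩ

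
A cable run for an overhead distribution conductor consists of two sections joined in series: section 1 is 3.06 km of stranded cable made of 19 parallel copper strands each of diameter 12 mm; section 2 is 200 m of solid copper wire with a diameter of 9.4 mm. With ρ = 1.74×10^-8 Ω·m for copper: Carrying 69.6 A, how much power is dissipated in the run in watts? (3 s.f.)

363 W

Section 1: A_strand = π(6.0000e-03)² = 1.131e-04 m²; R₁ = ρL/(N·A_s) = (1.74×10^-8)(3060)/(19×1.131e-04) = 0.02478 Ω
Section 2: A = π(d/2)² = π(4.7000e-03 m)² = 6.940e-05 m²
R₂ = (1.74×10^-8)(200)/(6.940e-05) = 0.05015 Ω
R = R₁ + R₂ = 0.07492 Ω
P = I²R = (69.6)² × 0.07492 = 363 W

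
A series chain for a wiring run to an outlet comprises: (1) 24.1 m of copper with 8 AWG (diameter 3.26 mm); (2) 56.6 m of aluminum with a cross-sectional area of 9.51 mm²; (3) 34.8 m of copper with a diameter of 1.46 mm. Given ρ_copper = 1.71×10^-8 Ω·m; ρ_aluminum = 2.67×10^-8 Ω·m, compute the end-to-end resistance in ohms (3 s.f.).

0.564 Ω

Seg 1: A = π(3.26/2 mm)² = π(1.6300e-03 m)² = 8.347e-06 m²
R_1 = (1.71×10^-8)(24.1)/(8.347e-06) = 0.04937 Ω
Seg 2: A = 9.51 mm² = 9.510e-06 m²
R_2 = (2.67×10^-8)(56.6)/(9.510e-06) = 0.1589 Ω
Seg 3: A = π(d/2)² = π(7.3000e-04 m)² = 1.674e-06 m²
R_3 = (1.71×10^-8)(34.8)/(1.674e-06) = 0.3555 Ω
R_total = R_1 + R_2 + R_3 = 0.564 Ω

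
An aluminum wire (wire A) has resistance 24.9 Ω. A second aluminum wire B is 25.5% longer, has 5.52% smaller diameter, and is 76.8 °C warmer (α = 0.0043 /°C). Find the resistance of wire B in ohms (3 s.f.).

46.6 Ω

R ∝ ρL/d² with ρ ∝ (1+αΔT), so R_B/R_A = (1 + 25.5/100) × (1 − 5.52/100)⁻² × (1 + 0.0043×76.8)
= 1.255 × 1.12 × 1.33 = 1.87
R_B = 1.87 × 24.9 = 46.6 Ω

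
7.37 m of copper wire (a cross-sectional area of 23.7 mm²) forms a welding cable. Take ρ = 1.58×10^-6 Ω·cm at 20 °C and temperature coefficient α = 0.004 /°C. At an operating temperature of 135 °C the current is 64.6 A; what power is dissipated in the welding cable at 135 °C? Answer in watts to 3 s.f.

ρ = 1.58×10^-6 Ω·cm = 1.58×10^-8 Ω·m
A = 23.7 mm² = 2.370e-05 m²
R₍20₎ = ρL/A = (1.58×10^-8)(7.37)/(2.370e-05) = 0.004913 Ω
R₍135₎ = R₍20₎(1 + αΔT) = 0.004913 × (1 + 0.004×115) = 0.007173 Ω
P = I²R = (64.6)² × 0.007173 = 29.9 W

29.9 W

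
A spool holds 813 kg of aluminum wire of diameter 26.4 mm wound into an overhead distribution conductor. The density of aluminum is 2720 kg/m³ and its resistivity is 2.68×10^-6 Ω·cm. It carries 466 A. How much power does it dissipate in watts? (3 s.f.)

5810 W

ρ = 2.68×10^-6 Ω·cm = 2.68×10^-8 Ω·m
A = π(d/2)² = π(1.3200e-02 m)² = 5.4739e-04 m²
L = m/(density·A) = 813/(2720×5.4739e-04) = 546 m
R = ρL/A = (2.68×10^-8)(546)/(5.4739e-04) = 0.02673 Ω
P = I²R = (466)² × 0.02673 = 5810 W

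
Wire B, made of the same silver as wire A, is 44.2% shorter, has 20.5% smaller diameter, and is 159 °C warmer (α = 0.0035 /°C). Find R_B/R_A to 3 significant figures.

R ∝ ρL/d² with ρ ∝ (1+αΔT), so R_B/R_A = (1 − 44.2/100) × (1 − 20.5/100)⁻² × (1 + 0.0035×159)
= 0.558 × 1.582 × 1.556 = 1.37

1.37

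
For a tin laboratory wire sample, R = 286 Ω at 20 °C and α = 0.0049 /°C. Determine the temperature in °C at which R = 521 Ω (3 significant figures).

R = R₀(1 + α(T − T₀)) ⇒ T = T₀ + (R/R₀ − 1)/α
T = 20 + (521/286 − 1)/0.0049 = 20 + (0.8217)/0.0049 = 188 °C

188 °C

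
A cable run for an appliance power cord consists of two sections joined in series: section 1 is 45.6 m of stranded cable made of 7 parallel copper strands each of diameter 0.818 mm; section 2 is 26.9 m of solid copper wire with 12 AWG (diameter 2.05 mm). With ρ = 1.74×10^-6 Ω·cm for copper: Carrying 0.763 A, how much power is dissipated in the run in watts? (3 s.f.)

ρ = 1.74×10^-6 Ω·cm = 1.74×10^-8 Ω·m
Section 1: A_strand = π(4.0900e-04)² = 5.255e-07 m²; R₁ = ρL/(N·A_s) = (1.74×10^-8)(45.6)/(7×5.255e-07) = 0.2157 Ω
Section 2: A = π(2.05/2 mm)² = π(1.0250e-03 m)² = 3.301e-06 m²
R₂ = (1.74×10^-8)(26.9)/(3.301e-06) = 0.1418 Ω
R = R₁ + R₂ = 0.3575 Ω
P = I²R = (0.763)² × 0.3575 = 0.208 W

0.208 W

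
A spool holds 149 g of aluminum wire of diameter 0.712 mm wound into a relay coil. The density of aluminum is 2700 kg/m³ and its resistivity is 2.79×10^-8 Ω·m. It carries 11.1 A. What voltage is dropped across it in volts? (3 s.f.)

108 V

A = π(d/2)² = π(3.5600e-04 m)² = 3.9815e-07 m²
L = m/(density·A) = 0.149/(2700×3.9815e-07) = 138.6 m
R = ρL/A = (2.79×10^-8)(138.6)/(3.9815e-07) = 9.712 Ω
V = IR = 11.1 × 9.712 = 108 V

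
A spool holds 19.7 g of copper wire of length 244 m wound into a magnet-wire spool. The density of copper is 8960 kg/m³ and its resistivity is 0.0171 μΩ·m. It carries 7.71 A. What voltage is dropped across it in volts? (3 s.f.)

ρ = 0.0171 μΩ·m = 1.71×10^-8 Ω·m
A = m/(density·L) = 0.0197/(8960×244) = 9.0109e-09 m²
R = ρL/A = (1.71×10^-8)(244)/(9.0109e-09) = 463 Ω
V = IR = 7.71 × 463 = 3570 V

3570 V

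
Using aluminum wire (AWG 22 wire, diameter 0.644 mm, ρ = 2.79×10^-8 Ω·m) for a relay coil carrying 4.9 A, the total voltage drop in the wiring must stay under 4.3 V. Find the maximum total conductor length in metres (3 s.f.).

10.2 m

A = π(0.644/2 mm)² = π(3.2200e-04 m)² = 3.257e-07 m²
L_max = V_max·A/(1·ρI) = (4.3)(3.257e-07)/(2.79×10^-8×4.9) = 10.2 m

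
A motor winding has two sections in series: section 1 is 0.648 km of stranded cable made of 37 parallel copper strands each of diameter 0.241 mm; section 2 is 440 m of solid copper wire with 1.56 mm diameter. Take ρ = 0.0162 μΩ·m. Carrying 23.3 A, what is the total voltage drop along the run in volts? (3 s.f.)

ρ = 0.0162 μΩ·m = 1.62×10^-8 Ω·m
Section 1: A_strand = π(1.2050e-04)² = 4.562e-08 m²; R₁ = ρL/(N·A_s) = (1.62×10^-8)(648)/(37×4.562e-08) = 6.22 Ω
Section 2: A = π(d/2)² = π(7.8000e-04 m)² = 1.911e-06 m²
R₂ = (1.62×10^-8)(440)/(1.911e-06) = 3.729 Ω
R = R₁ + R₂ = 9.949 Ω
V = IR = 23.3 × 9.949 = 232 V

232 V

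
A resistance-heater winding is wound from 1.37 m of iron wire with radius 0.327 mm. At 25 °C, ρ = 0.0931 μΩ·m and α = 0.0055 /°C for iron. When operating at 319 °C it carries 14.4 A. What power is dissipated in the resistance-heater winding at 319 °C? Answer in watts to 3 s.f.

ρ = 0.0931 μΩ·m = 9.31×10^-8 Ω·m
A = πr² = π(3.2700e-04 m)² = 3.359e-07 m²
R₍25₎ = ρL/A = (9.31×10^-8)(1.37)/(3.359e-07) = 0.3797 Ω
R₍319₎ = R₍25₎(1 + αΔT) = 0.3797 × (1 + 0.0055×294) = 0.9936 Ω
P = I²R = (14.4)² × 0.9936 = 206 W

206 W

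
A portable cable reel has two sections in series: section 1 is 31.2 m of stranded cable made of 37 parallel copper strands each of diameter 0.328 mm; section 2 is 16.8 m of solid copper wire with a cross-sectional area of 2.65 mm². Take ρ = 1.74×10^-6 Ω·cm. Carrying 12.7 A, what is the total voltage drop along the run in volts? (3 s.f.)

ρ = 1.74×10^-6 Ω·cm = 1.74×10^-8 Ω·m
Section 1: A_strand = π(1.6400e-04)² = 8.450e-08 m²; R₁ = ρL/(N·A_s) = (1.74×10^-8)(31.2)/(37×8.450e-08) = 0.1736 Ω
Section 2: A = 2.65 mm² = 2.650e-06 m²
R₂ = (1.74×10^-8)(16.8)/(2.650e-06) = 0.1103 Ω
R = R₁ + R₂ = 0.284 Ω
V = IR = 12.7 × 0.284 = 3.61 V

3.61 V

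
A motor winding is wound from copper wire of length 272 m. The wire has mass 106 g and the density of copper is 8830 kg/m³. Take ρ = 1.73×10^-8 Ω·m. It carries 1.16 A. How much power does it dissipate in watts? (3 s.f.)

A = m/(density·L) = 0.106/(8830×272) = 4.4134e-08 m²
R = ρL/A = (1.73×10^-8)(272)/(4.4134e-08) = 106.6 Ω
P = I²R = (1.16)² × 106.6 = 143 W

143 W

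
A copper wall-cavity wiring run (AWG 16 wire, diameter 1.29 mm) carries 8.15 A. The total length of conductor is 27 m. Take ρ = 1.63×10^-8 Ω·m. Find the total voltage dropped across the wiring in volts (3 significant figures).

A = π(1.29/2 mm)² = π(6.4500e-04 m)² = 1.307e-06 m²
R = ρL/A = (1.63×10^-8)(27)/(1.307e-06) = 0.3367 Ω
V = IR = 8.15 × 0.3367 = 2.74 V

2.74 V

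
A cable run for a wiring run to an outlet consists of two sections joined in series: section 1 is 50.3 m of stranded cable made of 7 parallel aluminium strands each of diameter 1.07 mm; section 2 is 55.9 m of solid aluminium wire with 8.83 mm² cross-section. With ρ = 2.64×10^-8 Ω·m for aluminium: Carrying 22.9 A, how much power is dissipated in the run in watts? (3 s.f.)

Section 1: A_strand = π(5.3500e-04)² = 8.992e-07 m²; R₁ = ρL/(N·A_s) = (2.64×10^-8)(50.3)/(7×8.992e-07) = 0.211 Ω
Section 2: A = 8.83 mm² = 8.830e-06 m²
R₂ = (2.64×10^-8)(55.9)/(8.830e-06) = 0.1671 Ω
R = R₁ + R₂ = 0.3781 Ω
P = I²R = (22.9)² × 0.3781 = 198 W

198 W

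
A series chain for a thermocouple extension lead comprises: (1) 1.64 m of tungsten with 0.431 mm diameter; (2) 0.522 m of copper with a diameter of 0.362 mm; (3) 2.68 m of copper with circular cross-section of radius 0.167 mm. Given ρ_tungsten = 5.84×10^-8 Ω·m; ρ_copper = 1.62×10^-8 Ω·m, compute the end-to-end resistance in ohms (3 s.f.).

Seg 1: A = π(d/2)² = π(2.1550e-04 m)² = 1.459e-07 m²
R_1 = (5.84×10^-8)(1.64)/(1.459e-07) = 0.6565 Ω
Seg 2: A = π(d/2)² = π(1.8100e-04 m)² = 1.029e-07 m²
R_2 = (1.62×10^-8)(0.522)/(1.029e-07) = 0.08216 Ω
Seg 3: A = πr² = π(1.6700e-04 m)² = 8.762e-08 m²
R_3 = (1.62×10^-8)(2.68)/(8.762e-08) = 0.4955 Ω
R_total = R_1 + R_2 + R_3 = 1.23 Ω

1.23 Ω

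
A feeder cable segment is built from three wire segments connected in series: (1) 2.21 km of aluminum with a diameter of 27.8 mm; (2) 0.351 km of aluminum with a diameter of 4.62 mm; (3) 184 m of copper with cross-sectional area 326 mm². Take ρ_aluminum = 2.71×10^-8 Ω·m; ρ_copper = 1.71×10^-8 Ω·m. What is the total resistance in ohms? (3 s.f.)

Seg 1: A = π(d/2)² = π(1.3900e-02 m)² = 6.070e-04 m²
R_1 = (2.71×10^-8)(2210)/(6.070e-04) = 0.09867 Ω
Seg 2: A = π(d/2)² = π(2.3100e-03 m)² = 1.676e-05 m²
R_2 = (2.71×10^-8)(351)/(1.676e-05) = 0.5674 Ω
Seg 3: A = 326 mm² = 3.260e-04 m²
R_3 = (1.71×10^-8)(184)/(3.260e-04) = 0.009652 Ω
R_total = R_1 + R_2 + R_3 = 0.676 Ω

0.676 Ω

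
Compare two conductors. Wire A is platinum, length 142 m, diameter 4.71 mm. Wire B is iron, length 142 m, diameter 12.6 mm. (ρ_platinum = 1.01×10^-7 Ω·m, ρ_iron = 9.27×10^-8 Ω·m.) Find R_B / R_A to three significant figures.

R ∝ ρL/d², so R_B/R_A = (ρ_B/ρ_A) × (d_A/d_B)²
= (9.27×10^-8/1.01×10^-7) × (4.71/12.6)² = 0.128

0.128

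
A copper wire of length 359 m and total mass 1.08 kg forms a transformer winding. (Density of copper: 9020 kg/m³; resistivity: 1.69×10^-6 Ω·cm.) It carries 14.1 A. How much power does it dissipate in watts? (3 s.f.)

ρ = 1.69×10^-6 Ω·cm = 1.69×10^-8 Ω·m
A = m/(density·L) = 1.08/(9020×359) = 3.3352e-07 m²
R = ρL/A = (1.69×10^-8)(359)/(3.3352e-07) = 18.19 Ω
P = I²R = (14.1)² × 18.19 = 3620 W

3620 W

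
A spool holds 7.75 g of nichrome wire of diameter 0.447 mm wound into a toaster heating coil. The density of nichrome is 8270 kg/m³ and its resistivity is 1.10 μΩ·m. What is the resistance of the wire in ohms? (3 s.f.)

ρ = 1.10 μΩ·m = 1.10×10^-6 Ω·m
A = π(d/2)² = π(2.2350e-04 m)² = 1.5693e-07 m²
L = m/(density·A) = 0.00775/(8270×1.5693e-07) = 5.972 m
R = ρL/A = (1.10×10^-6)(5.972)/(1.5693e-07) = 41.9 Ω

41.9 Ω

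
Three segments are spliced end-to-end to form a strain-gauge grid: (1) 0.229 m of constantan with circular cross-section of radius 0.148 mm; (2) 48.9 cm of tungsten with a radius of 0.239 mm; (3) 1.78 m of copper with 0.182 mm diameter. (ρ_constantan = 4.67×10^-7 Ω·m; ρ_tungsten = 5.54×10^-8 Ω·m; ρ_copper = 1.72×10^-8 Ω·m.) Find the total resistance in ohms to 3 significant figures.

Seg 1: A = πr² = π(1.4800e-04 m)² = 6.881e-08 m²
R_1 = (4.67×10^-7)(0.229)/(6.881e-08) = 1.554 Ω
Seg 2: A = πr² = π(2.3900e-04 m)² = 1.795e-07 m²
R_2 = (5.54×10^-8)(0.489)/(1.795e-07) = 0.151 Ω
Seg 3: A = π(d/2)² = π(9.1000e-05 m)² = 2.602e-08 m²
R_3 = (1.72×10^-8)(1.78)/(2.602e-08) = 1.177 Ω
R_total = R_1 + R_2 + R_3 = 2.88 Ω

2.88 Ω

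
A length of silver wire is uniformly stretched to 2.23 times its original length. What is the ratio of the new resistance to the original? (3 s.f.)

Volume constant ⇒ A' = A/k with k = 2.23. R' = ρ(kL)/(A/k) = k²R.
Factor = 4.97

4.97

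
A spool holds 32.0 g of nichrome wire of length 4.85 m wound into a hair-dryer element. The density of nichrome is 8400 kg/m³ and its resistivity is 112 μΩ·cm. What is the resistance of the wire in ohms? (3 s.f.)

ρ = 112 μΩ·cm = 1.12×10^-6 Ω·m
A = m/(density·L) = 0.032/(8400×4.85) = 7.8547e-07 m²
R = ρL/A = (1.12×10^-6)(4.85)/(7.8547e-07) = 6.92 Ω

6.92 Ω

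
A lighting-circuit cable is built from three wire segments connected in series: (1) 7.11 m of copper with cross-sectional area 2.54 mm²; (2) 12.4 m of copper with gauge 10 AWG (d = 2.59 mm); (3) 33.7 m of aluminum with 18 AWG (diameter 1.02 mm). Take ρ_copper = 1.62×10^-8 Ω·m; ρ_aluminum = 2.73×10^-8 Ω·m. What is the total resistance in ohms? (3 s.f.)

Seg 1: A = 2.54 mm² = 2.540e-06 m²
R_1 = (1.62×10^-8)(7.11)/(2.540e-06) = 0.04535 Ω
Seg 2: A = π(2.59/2 mm)² = π(1.2950e-03 m)² = 5.269e-06 m²
R_2 = (1.62×10^-8)(12.4)/(5.269e-06) = 0.03813 Ω
Seg 3: A = π(1.02/2 mm)² = π(5.1000e-04 m)² = 8.171e-07 m²
R_3 = (2.73×10^-8)(33.7)/(8.171e-07) = 1.126 Ω
R_total = R_1 + R_2 + R_3 = 1.21 Ω

1.21 Ω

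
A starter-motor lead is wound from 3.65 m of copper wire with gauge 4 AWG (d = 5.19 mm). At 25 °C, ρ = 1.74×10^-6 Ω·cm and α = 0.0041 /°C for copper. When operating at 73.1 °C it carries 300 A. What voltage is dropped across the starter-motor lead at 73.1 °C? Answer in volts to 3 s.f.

ρ = 1.74×10^-6 Ω·cm = 1.74×10^-8 Ω·m
A = π(5.19/2 mm)² = π(2.5950e-03 m)² = 2.116e-05 m²
R₍25₎ = ρL/A = (1.74×10^-8)(3.65)/(2.116e-05) = 0.003002 Ω
R₍73.1₎ = R₍25₎(1 + αΔT) = 0.003002 × (1 + 0.0041×48.1) = 0.003594 Ω
V = IR = 300 × 0.003594 = 1.08 V

1.08 V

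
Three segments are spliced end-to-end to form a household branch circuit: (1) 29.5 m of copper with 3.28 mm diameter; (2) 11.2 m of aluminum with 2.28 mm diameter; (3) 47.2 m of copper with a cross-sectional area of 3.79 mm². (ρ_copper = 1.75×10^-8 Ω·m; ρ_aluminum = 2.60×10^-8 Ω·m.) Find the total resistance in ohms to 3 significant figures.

Seg 1: A = π(d/2)² = π(1.6400e-03 m)² = 8.450e-06 m²
R_1 = (1.75×10^-8)(29.5)/(8.450e-06) = 0.0611 Ω
Seg 2: A = π(d/2)² = π(1.1400e-03 m)² = 4.083e-06 m²
R_2 = (2.60×10^-8)(11.2)/(4.083e-06) = 0.07132 Ω
Seg 3: A = 3.79 mm² = 3.790e-06 m²
R_3 = (1.75×10^-8)(47.2)/(3.790e-06) = 0.2179 Ω
R_total = R_1 + R_2 + R_3 = 0.350 Ω

0.350 Ω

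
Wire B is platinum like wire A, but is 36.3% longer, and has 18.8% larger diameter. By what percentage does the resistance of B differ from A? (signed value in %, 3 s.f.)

-3.43%

R ∝ L/d², so R_B/R_A = (1 + 36.3/100) × (1 + 18.8/100)⁻²
= 1.363 × 0.7085 = 0.9657
(R_B − R_A)/R_A = 0.9657 − 1 = -3.43%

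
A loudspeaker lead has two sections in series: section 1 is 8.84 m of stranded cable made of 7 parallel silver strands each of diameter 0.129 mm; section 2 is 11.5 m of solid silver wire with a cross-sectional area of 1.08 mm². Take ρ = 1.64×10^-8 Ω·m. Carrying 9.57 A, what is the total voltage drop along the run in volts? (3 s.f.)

16.8 V

Section 1: A_strand = π(6.4500e-05)² = 1.307e-08 m²; R₁ = ρL/(N·A_s) = (1.64×10^-8)(8.84)/(7×1.307e-08) = 1.585 Ω
Section 2: A = 1.08 mm² = 1.080e-06 m²
R₂ = (1.64×10^-8)(11.5)/(1.080e-06) = 0.1746 Ω
R = R₁ + R₂ = 1.759 Ω
V = IR = 9.57 × 1.759 = 16.8 V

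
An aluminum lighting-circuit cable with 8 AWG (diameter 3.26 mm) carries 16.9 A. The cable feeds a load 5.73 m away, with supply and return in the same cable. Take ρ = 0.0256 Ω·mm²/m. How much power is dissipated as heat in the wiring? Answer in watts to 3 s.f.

10.0 W

ρ = 0.0256 Ω·mm²/m = 2.56×10^-8 Ω·m
A = π(3.26/2 mm)² = π(1.6300e-03 m)² = 8.347e-06 m²
Total conductor length (both ways) L = 2 × 5.73 = 11.46 m
R = ρL/A = (2.56×10^-8)(11.46)/(8.347e-06) = 0.03515 Ω
P = I²R = (16.9)² × 0.03515 = 10.0 W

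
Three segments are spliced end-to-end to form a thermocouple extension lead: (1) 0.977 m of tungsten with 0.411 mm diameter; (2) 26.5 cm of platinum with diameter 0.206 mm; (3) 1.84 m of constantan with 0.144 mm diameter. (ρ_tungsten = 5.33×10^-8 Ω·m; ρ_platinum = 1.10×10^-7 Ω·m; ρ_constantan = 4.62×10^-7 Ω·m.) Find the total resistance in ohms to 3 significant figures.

53.5 Ω

Seg 1: A = π(d/2)² = π(2.0550e-04 m)² = 1.327e-07 m²
R_1 = (5.33×10^-8)(0.977)/(1.327e-07) = 0.3925 Ω
Seg 2: A = π(d/2)² = π(1.0300e-04 m)² = 3.333e-08 m²
R_2 = (1.10×10^-7)(0.265)/(3.333e-08) = 0.8746 Ω
Seg 3: A = π(d/2)² = π(7.2000e-05 m)² = 1.629e-08 m²
R_3 = (4.62×10^-7)(1.84)/(1.629e-08) = 52.2 Ω
R_total = R_1 + R_2 + R_3 = 53.5 Ω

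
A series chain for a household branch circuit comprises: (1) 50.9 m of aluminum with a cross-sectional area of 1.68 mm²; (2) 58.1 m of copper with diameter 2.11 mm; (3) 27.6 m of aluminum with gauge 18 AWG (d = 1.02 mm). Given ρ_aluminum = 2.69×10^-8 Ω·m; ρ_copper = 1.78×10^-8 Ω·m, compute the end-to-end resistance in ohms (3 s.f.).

2.02 Ω

Seg 1: A = 1.68 mm² = 1.680e-06 m²
R_1 = (2.69×10^-8)(50.9)/(1.680e-06) = 0.815 Ω
Seg 2: A = π(d/2)² = π(1.0550e-03 m)² = 3.497e-06 m²
R_2 = (1.78×10^-8)(58.1)/(3.497e-06) = 0.2958 Ω
Seg 3: A = π(1.02/2 mm)² = π(5.1000e-04 m)² = 8.171e-07 m²
R_3 = (2.69×10^-8)(27.6)/(8.171e-07) = 0.9086 Ω
R_total = R_1 + R_2 + R_3 = 2.02 Ω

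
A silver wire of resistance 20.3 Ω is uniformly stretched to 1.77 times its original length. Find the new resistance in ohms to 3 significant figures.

63.6 Ω

Volume constant ⇒ A' = A/k with k = 1.77. R' = ρ(kL)/(A/k) = k²R.
R' = 3.133 × 20.3 = 63.6 Ω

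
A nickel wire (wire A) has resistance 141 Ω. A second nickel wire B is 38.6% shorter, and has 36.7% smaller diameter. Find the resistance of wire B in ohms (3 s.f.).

216 Ω

R ∝ L/d², so R_B/R_A = (1 − 38.6/100) × (1 − 36.7/100)⁻²
= 0.614 × 2.496 = 1.532
R_B = 1.532 × 141 = 216 Ω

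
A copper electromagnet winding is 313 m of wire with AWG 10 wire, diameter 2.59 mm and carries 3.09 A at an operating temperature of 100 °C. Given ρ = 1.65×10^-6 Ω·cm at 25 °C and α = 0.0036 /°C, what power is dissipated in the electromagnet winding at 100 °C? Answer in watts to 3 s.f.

ρ = 1.65×10^-6 Ω·cm = 1.65×10^-8 Ω·m
A = π(2.59/2 mm)² = π(1.2950e-03 m)² = 5.269e-06 m²
R₍25₎ = ρL/A = (1.65×10^-8)(313)/(5.269e-06) = 0.9803 Ω
R₍100₎ = R₍25₎(1 + αΔT) = 0.9803 × (1 + 0.0036×75) = 1.245 Ω
P = I²R = (3.09)² × 1.245 = 11.9 W

11.9 W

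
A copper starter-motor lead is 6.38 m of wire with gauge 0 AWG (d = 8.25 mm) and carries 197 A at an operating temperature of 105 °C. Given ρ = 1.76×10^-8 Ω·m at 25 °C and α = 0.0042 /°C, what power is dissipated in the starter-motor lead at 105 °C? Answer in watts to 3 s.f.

109 W

A = π(8.25/2 mm)² = π(4.1250e-03 m)² = 5.346e-05 m²
R₍25₎ = ρL/A = (1.76×10^-8)(6.38)/(5.346e-05) = 0.002101 Ω
R₍105₎ = R₍25₎(1 + αΔT) = 0.002101 × (1 + 0.0042×80) = 0.002806 Ω
P = I²R = (197)² × 0.002806 = 109 W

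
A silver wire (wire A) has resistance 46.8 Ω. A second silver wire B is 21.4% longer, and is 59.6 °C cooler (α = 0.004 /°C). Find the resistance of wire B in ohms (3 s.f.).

43.3 Ω

R ∝ ρL/d² with ρ ∝ (1+αΔT), so R_B/R_A = (1 + 21.4/100) × (1 − 0.004×59.6)
= 1.214 × 0.7616 = 0.9246
R_B = 0.9246 × 46.8 = 43.3 Ω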